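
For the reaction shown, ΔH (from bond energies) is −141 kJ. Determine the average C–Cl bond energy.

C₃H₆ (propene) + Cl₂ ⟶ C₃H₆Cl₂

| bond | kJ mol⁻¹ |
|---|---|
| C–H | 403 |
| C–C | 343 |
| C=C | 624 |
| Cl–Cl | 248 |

D(C–Cl) ≈ 335 kJ/mol

Let D be the C–Cl bond energy.
Σ(broken) = 1×343 + 6×403 + 1×624 + 1×248 = 3633
Σ(formed) = 2×343 + 2×D + 6×403 = 3104 + 2D
ΔH = Σ(broken) − Σ(formed) = (3633) − (3104 + 2D) = +529 − 2D
Setting this equal to −141 kJ gives 2D = 670, so D = 335 kJ/mol.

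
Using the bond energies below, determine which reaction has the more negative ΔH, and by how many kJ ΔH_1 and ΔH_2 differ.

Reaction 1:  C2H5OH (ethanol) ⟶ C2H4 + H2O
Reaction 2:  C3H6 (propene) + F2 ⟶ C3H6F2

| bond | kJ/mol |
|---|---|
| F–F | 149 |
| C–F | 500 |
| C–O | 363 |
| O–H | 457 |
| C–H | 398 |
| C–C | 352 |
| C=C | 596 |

Reaction 1:
  Bonds broken (reactants):
    C–C: 1 × 352 = 352
    C–H: 5 × 398 = 1990
    C–O: 1 × 363 = 363
    O–H: 1 × 457 = 457
    Σ(broken) = 3162 kJ
  Bonds formed (products):
    C–H: 4 × 398 = 1592
    C=C: 1 × 596 = 596
    O–H: 2 × 457 = 914
    Σ(formed) = 3102 kJ
  ΔH_1 = 3162 − 3102 = +60 kJ
Reaction 2:
  Bonds broken (reactants):
    C–C: 1 × 352 = 352
    C–H: 6 × 398 = 2388
    C=C: 1 × 596 = 596
    F–F: 1 × 149 = 149
    Σ(broken) = 3485 kJ
  Bonds formed (products):
    C–C: 2 × 352 = 704
    C–F: 2 × 500 = 1000
    C–H: 6 × 398 = 2388
    Σ(formed) = 4092 kJ
  ΔH_2 = 3485 − 4092 = −607 kJ
ΔH_1 − ΔH_2 = +667 kJ, so reaction 2 has the more negative ΔH; |ΔH_1 − ΔH_2| = 667 kJ.

Reaction 2, by 667 kJ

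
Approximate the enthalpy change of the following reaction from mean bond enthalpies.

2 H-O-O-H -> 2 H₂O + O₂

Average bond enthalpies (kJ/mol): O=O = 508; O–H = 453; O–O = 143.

ΔH ≈ −222 kJ

Bonds broken (reactants):
  O–H: 4 × 453 = 1812
  O–O: 2 × 143 = 286
  Σ(broken) = 2098 kJ
Bonds formed (products):
  O–H: 4 × 453 = 1812
  O=O: 1 × 508 = 508
  Σ(formed) = 2320 kJ
ΔH = Σ(broken) − Σ(formed) = 2098 − 2320 = −222 kJ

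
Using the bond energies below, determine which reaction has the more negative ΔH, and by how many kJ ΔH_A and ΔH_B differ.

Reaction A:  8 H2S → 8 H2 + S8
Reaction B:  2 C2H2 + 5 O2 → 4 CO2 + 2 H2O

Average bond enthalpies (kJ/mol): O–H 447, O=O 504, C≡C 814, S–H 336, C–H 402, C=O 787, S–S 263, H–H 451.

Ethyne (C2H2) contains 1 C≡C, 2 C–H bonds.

Reaction B, by 1992 kJ

Reaction A:
  Bonds broken (reactants):
    S–H: 16 × 336 = 5376
    Σ(broken) = 5376 kJ
  Bonds formed (products):
    H–H: 8 × 451 = 3608
    S–S: 8 × 263 = 2104
    Σ(formed) = 5712 kJ
  ΔH_A = 5376 − 5712 = −336 kJ
Reaction B:
  Bonds broken (reactants):
    C≡C: 2 × 814 = 1628
    C–H: 4 × 402 = 1608
    O=O: 5 × 504 = 2520
    Σ(broken) = 5756 kJ
  Bonds formed (products):
    C=O: 8 × 787 = 6296
    O–H: 4 × 447 = 1788
    Σ(formed) = 8084 kJ
  ΔH_B = 5756 − 8084 = −2328 kJ
ΔH_A − ΔH_B = +1992 kJ, so reaction B has the more negative ΔH; |ΔH_A − ΔH_B| = 1992 kJ.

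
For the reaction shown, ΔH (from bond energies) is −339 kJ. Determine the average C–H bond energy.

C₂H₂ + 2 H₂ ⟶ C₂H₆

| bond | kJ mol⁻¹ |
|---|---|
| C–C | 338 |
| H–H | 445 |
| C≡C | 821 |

D(C–H) ≈ 428 kJ/mol

Let D be the C–H bond energy.
Σ(broken) = 1×821 + 2×D + 2×445 = 1711 + 2D
Σ(formed) = 1×338 + 6×D = 338 + 6D
ΔH = Σ(broken) − Σ(formed) = (1711 + 2D) − (338 + 6D) = +1373 − 4D
Setting this equal to −339 kJ gives 4D = 1712, so D = 428 kJ/mol.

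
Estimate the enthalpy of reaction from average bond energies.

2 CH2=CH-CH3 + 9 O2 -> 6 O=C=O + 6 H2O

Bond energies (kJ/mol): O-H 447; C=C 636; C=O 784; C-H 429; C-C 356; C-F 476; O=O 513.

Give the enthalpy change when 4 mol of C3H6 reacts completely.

Bonds broken (reactants):
  C-C: 2 × 356 = 712
  C-H: 12 × 429 = 5148
  C=C: 2 × 636 = 1272
  O=O: 9 × 513 = 4617
  Σ(broken) = 11749 kJ
Bonds formed (products):
  C=O: 12 × 784 = 9408
  O-H: 12 × 447 = 5364
  Σ(formed) = 14772 kJ
ΔH = Σ(broken) − Σ(formed) = 11749 − 14772 = −3023 kJ
For 2× the reaction as written: 2 × (−3023) = −6046 kJ

ΔH = −6046 kJ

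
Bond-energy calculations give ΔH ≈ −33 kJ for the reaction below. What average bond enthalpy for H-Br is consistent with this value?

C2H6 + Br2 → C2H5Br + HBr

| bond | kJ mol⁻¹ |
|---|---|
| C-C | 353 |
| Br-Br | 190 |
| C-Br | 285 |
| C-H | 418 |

Let D be the H-Br bond energy.
Σ(broken) = 1×190 + 1×353 + 6×418 = 3051
Σ(formed) = 1×285 + 1×353 + 5×418 + 1×D = 2728 + D
ΔH = Σ(broken) − Σ(formed) = (3051) − (2728 + D) = +323 − D
Setting this equal to −33 kJ gives D = 356 kJ/mol.

D(H-Br) ≈ 356 kJ/mol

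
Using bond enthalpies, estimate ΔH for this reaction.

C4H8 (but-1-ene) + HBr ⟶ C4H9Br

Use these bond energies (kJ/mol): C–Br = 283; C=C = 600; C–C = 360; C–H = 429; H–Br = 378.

Bonds broken (reactants):
  C–C: 2 × 360 = 720
  C–H: 8 × 429 = 3432
  C=C: 1 × 600 = 600
  H–Br: 1 × 378 = 378
  Σ(broken) = 5130 kJ
Bonds formed (products):
  C–Br: 1 × 283 = 283
  C–C: 3 × 360 = 1080
  C–H: 9 × 429 = 3861
  Σ(formed) = 5224 kJ
ΔH = Σ(broken) − Σ(formed) = 5130 − 5224 = −94 kJ

ΔH ≈ −94 kJ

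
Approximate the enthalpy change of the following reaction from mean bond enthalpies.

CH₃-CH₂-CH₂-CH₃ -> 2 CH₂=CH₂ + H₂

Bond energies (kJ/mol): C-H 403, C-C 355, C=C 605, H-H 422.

Bonds broken (reactants):
  C-C: 3 × 355 = 1065
  C-H: 10 × 403 = 4030
  Σ(broken) = 5095 kJ
Bonds formed (products):
  C-H: 8 × 403 = 3224
  C=C: 2 × 605 = 1210
  H-H: 1 × 422 = 422
  Σ(formed) = 4856 kJ
ΔH = Σ(broken) − Σ(formed) = 5095 − 4856 = +239 kJ

ΔH ≈ +239 kJ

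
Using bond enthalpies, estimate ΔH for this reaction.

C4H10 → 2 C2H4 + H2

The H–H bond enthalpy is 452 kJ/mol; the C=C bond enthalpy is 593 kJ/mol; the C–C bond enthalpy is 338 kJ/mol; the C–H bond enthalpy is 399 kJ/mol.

Bonds broken (reactants):
  C–C: 3 × 338 = 1014
  C–H: 10 × 399 = 3990
  Σ(broken) = 5004 kJ
Bonds formed (products):
  C–H: 8 × 399 = 3192
  C=C: 2 × 593 = 1186
  H–H: 1 × 452 = 452
  Σ(formed) = 4830 kJ
ΔH = Σ(broken) − Σ(formed) = 5004 − 4830 = +174 kJ

ΔH ≈ +174 kJ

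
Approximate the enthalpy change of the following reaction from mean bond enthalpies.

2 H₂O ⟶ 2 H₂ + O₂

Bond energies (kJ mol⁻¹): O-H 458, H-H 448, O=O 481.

ΔH ≈ +455 kJ

Bonds broken (reactants):
  O-H: 4 × 458 = 1832
  Σ(broken) = 1832 kJ
Bonds formed (products):
  H-H: 2 × 448 = 896
  O=O: 1 × 481 = 481
  Σ(formed) = 1377 kJ
ΔH = Σ(broken) − Σ(formed) = 1832 − 1377 = +455 kJ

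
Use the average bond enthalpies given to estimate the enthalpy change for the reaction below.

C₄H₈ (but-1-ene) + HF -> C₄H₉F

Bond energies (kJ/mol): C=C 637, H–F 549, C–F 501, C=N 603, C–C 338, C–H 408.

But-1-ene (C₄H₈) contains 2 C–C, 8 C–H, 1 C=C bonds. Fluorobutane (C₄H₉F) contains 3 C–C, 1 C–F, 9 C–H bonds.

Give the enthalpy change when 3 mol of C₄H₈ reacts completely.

ΔH = −183 kJ

Bonds broken (reactants):
  C–C: 2 × 338 = 676
  C–H: 8 × 408 = 3264
  C=C: 1 × 637 = 637
  H–F: 1 × 549 = 549
  Σ(broken) = 5126 kJ
Bonds formed (products):
  C–C: 3 × 338 = 1014
  C–F: 1 × 501 = 501
  C–H: 9 × 408 = 3672
  Σ(formed) = 5187 kJ
ΔH = Σ(broken) − Σ(formed) = 5126 − 5187 = −61 kJ
For 3× the reaction as written: 3 × (−61) = −183 kJ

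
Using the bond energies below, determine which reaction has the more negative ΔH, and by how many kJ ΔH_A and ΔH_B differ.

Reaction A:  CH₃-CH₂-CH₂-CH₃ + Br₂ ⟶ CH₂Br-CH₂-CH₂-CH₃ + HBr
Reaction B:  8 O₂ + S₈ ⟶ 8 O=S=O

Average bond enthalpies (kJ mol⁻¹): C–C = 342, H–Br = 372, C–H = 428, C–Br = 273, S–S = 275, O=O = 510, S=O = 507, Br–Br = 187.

Reaction A:
  Bonds broken (reactants):
    Br–Br: 1 × 187 = 187
    C–C: 3 × 342 = 1026
    C–H: 10 × 428 = 4280
    Σ(broken) = 5493 kJ
  Bonds formed (products):
    C–Br: 1 × 273 = 273
    C–C: 3 × 342 = 1026
    C–H: 9 × 428 = 3852
    H–Br: 1 × 372 = 372
    Σ(formed) = 5523 kJ
  ΔH_A = 5493 − 5523 = −30 kJ
Reaction B:
  Bonds broken (reactants):
    O=O: 8 × 510 = 4080
    S–S: 8 × 275 = 2200
    Σ(broken) = 6280 kJ
  Bonds formed (products):
    S=O: 16 × 507 = 8112
    Σ(formed) = 8112 kJ
  ΔH_B = 6280 − 8112 = −1832 kJ
ΔH_A − ΔH_B = +1802 kJ, so reaction B has the more negative ΔH; |ΔH_A − ΔH_B| = 1802 kJ.

Reaction B, by 1802 kJ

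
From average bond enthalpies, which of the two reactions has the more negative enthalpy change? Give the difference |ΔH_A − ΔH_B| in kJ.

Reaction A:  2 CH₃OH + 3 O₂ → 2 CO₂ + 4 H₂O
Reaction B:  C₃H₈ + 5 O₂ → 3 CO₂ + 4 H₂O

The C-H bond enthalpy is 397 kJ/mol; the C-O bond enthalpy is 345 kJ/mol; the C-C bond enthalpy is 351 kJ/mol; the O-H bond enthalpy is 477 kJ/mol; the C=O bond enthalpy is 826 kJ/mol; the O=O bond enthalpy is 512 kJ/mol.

Reaction A:
  Bonds broken (reactants):
    C-H: 6 × 397 = 2382
    C-O: 2 × 345 = 690
    O-H: 2 × 477 = 954
    O=O: 3 × 512 = 1536
    Σ(broken) = 5562 kJ
  Bonds formed (products):
    C=O: 4 × 826 = 3304
    O-H: 8 × 477 = 3816
    Σ(formed) = 7120 kJ
  ΔH_A = 5562 − 7120 = −1558 kJ
Reaction B:
  Bonds broken (reactants):
    C-C: 2 × 351 = 702
    C-H: 8 × 397 = 3176
    O=O: 5 × 512 = 2560
    Σ(broken) = 6438 kJ
  Bonds formed (products):
    C=O: 6 × 826 = 4956
    O-H: 8 × 477 = 3816
    Σ(formed) = 8772 kJ
  ΔH_B = 6438 − 8772 = −2334 kJ
ΔH_A − ΔH_B = +776 kJ, so reaction B has the more negative ΔH; |ΔH_A − ΔH_B| = 776 kJ.

Reaction B, by 776 kJ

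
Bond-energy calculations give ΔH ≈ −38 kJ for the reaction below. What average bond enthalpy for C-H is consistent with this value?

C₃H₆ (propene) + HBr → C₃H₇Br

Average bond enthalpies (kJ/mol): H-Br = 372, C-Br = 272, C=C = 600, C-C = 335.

D(C-H) ≈ 403 kJ/mol

Let D be the C-H bond energy.
Σ(broken) = 1×335 + 6×D + 1×600 + 1×372 = 1307 + 6D
Σ(formed) = 1×272 + 2×335 + 7×D = 942 + 7D
ΔH = Σ(broken) − Σ(formed) = (1307 + 6D) − (942 + 7D) = +365 − D
Setting this equal to −38 kJ gives D = 403 kJ/mol.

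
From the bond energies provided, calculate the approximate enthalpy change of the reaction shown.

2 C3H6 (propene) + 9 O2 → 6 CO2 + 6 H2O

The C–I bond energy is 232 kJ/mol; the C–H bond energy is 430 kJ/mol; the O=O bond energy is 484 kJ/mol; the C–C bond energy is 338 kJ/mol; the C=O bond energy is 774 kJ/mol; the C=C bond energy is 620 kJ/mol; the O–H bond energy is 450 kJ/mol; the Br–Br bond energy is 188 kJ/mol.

ΔH ≈ −3256 kJ

Bonds broken (reactants):
  C–C: 2 × 338 = 676
  C–H: 12 × 430 = 5160
  C=C: 2 × 620 = 1240
  O=O: 9 × 484 = 4356
  Σ(broken) = 11432 kJ
Bonds formed (products):
  C=O: 12 × 774 = 9288
  O–H: 12 × 450 = 5400
  Σ(formed) = 14688 kJ
ΔH = Σ(broken) − Σ(formed) = 11432 − 14688 = −3256 kJ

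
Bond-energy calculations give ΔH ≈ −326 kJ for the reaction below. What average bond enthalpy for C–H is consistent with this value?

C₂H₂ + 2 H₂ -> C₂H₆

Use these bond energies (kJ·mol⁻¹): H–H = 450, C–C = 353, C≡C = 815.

Let D be the C–H bond energy.
Σ(broken) = 1×815 + 2×D + 2×450 = 1715 + 2D
Σ(formed) = 1×353 + 6×D = 353 + 6D
ΔH = Σ(broken) − Σ(formed) = (1715 + 2D) − (353 + 6D) = +1362 − 4D
Setting this equal to −326 kJ gives 4D = 1688, so D = 422 kJ/mol.

D(C–H) ≈ 422 kJ/mol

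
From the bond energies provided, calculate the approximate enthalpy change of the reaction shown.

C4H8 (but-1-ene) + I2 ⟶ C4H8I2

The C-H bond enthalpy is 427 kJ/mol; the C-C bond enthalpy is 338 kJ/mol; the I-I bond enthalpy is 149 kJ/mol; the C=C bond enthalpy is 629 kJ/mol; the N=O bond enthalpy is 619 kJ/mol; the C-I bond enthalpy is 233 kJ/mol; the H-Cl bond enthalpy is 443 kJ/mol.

Bonds broken (reactants):
  C-C: 2 × 338 = 676
  C-H: 8 × 427 = 3416
  C=C: 1 × 629 = 629
  I-I: 1 × 149 = 149
  Σ(broken) = 4870 kJ
Bonds formed (products):
  C-C: 3 × 338 = 1014
  C-H: 8 × 427 = 3416
  C-I: 2 × 233 = 466
  Σ(formed) = 4896 kJ
ΔH = Σ(broken) − Σ(formed) = 4870 − 4896 = −26 kJ

ΔH ≈ −26 kJ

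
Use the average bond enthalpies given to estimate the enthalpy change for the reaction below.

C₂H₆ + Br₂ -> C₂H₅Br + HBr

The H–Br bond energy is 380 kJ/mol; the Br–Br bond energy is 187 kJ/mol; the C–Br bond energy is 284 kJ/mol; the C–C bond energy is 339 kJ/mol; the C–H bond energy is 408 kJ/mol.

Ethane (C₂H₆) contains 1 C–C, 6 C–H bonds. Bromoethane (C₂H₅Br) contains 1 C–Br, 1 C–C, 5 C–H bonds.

Bonds broken (reactants):
  Br–Br: 1 × 187 = 187
  C–C: 1 × 339 = 339
  C–H: 6 × 408 = 2448
  Σ(broken) = 2974 kJ
Bonds formed (products):
  C–Br: 1 × 284 = 284
  C–C: 1 × 339 = 339
  C–H: 5 × 408 = 2040
  H–Br: 1 × 380 = 380
  Σ(formed) = 3043 kJ
ΔH = Σ(broken) − Σ(formed) = 2974 − 3043 = −69 kJ

ΔH ≈ −69 kJ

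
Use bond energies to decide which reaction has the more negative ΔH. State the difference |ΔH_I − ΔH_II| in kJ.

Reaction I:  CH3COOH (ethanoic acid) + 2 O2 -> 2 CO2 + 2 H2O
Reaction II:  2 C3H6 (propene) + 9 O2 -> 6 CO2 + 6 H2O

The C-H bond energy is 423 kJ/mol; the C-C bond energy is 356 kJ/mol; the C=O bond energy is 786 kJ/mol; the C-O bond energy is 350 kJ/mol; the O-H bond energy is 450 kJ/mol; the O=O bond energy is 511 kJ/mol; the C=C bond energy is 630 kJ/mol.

Reaction II, by 2474 kJ

Reaction I:
  Bonds broken (reactants):
    C-C: 1 × 356 = 356
    C-H: 3 × 423 = 1269
    C-O: 1 × 350 = 350
    C=O: 1 × 786 = 786
    O-H: 1 × 450 = 450
    O=O: 2 × 511 = 1022
    Σ(broken) = 4233 kJ
  Bonds formed (products):
    C=O: 4 × 786 = 3144
    O-H: 4 × 450 = 1800
    Σ(formed) = 4944 kJ
  ΔH_I = 4233 − 4944 = −711 kJ
Reaction II:
  Bonds broken (reactants):
    C-C: 2 × 356 = 712
    C-H: 12 × 423 = 5076
    C=C: 2 × 630 = 1260
    O=O: 9 × 511 = 4599
    Σ(broken) = 11647 kJ
  Bonds formed (products):
    C=O: 12 × 786 = 9432
    O-H: 12 × 450 = 5400
    Σ(formed) = 14832 kJ
  ΔH_II = 11647 − 14832 = −3185 kJ
ΔH_I − ΔH_II = +2474 kJ, so reaction II has the more negative ΔH; |ΔH_I − ΔH_II| = 2474 kJ.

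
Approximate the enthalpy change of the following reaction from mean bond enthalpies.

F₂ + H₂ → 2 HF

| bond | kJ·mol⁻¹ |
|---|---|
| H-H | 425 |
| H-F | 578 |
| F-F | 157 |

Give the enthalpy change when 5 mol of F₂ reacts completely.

ΔH = −2870 kJ

Bonds broken (reactants):
  F-F: 1 × 157 = 157
  H-H: 1 × 425 = 425
  Σ(broken) = 582 kJ
Bonds formed (products):
  H-F: 2 × 578 = 1156
  Σ(formed) = 1156 kJ
ΔH = Σ(broken) − Σ(formed) = 582 − 1156 = −574 kJ
For 5× the reaction as written: 5 × (−574) = −2870 kJ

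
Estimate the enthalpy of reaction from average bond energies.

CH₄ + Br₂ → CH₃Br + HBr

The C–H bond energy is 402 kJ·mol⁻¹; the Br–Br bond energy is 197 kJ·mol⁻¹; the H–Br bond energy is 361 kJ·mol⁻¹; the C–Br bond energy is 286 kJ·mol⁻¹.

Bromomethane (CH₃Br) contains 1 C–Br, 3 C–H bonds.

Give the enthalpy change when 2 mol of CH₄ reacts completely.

Bonds broken (reactants):
  Br–Br: 1 × 197 = 197
  C–H: 4 × 402 = 1608
  Σ(broken) = 1805 kJ
Bonds formed (products):
  C–Br: 1 × 286 = 286
  C–H: 3 × 402 = 1206
  H–Br: 1 × 361 = 361
  Σ(formed) = 1853 kJ
ΔH = Σ(broken) − Σ(formed) = 1805 − 1853 = −48 kJ
For 2× the reaction as written: 2 × (−48) = −96 kJ

ΔH = −96 kJ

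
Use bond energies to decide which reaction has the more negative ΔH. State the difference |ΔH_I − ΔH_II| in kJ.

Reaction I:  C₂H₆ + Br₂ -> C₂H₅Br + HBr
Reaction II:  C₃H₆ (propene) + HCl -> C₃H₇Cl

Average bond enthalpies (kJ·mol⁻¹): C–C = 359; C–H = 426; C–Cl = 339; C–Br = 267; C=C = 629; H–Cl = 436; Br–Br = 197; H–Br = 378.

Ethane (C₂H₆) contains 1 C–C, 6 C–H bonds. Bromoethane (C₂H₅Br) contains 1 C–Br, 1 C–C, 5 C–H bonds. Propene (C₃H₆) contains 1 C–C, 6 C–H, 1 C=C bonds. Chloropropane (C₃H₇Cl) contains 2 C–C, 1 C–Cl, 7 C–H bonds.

Reaction II, by 37 kJ

Reaction I:
  Bonds broken (reactants):
    Br–Br: 1 × 197 = 197
    C–C: 1 × 359 = 359
    C–H: 6 × 426 = 2556
    Σ(broken) = 3112 kJ
  Bonds formed (products):
    C–Br: 1 × 267 = 267
    C–C: 1 × 359 = 359
    C–H: 5 × 426 = 2130
    H–Br: 1 × 378 = 378
    Σ(formed) = 3134 kJ
  ΔH_I = 3112 − 3134 = −22 kJ
Reaction II:
  Bonds broken (reactants):
    C–C: 1 × 359 = 359
    C–H: 6 × 426 = 2556
    C=C: 1 × 629 = 629
    H–Cl: 1 × 436 = 436
    Σ(broken) = 3980 kJ
  Bonds formed (products):
    C–C: 2 × 359 = 718
    C–Cl: 1 × 339 = 339
    C–H: 7 × 426 = 2982
    Σ(formed) = 4039 kJ
  ΔH_II = 3980 − 4039 = −59 kJ
ΔH_I − ΔH_II = +37 kJ, so reaction II has the more negative ΔH; |ΔH_I − ΔH_II| = 37 kJ.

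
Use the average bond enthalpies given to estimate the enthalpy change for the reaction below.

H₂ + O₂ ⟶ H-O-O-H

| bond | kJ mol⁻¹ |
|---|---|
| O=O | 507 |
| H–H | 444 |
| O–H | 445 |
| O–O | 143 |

Bonds broken (reactants):
  H–H: 1 × 444 = 444
  O=O: 1 × 507 = 507
  Σ(broken) = 951 kJ
Bonds formed (products):
  O–H: 2 × 445 = 890
  O–O: 1 × 143 = 143
  Σ(formed) = 1033 kJ
ΔH = Σ(broken) − Σ(formed) = 951 − 1033 = −82 kJ

ΔH ≈ −82 kJ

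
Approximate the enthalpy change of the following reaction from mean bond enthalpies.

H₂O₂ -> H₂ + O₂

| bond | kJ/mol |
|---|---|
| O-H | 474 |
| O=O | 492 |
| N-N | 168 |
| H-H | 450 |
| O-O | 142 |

ΔH ≈ +148 kJ

Bonds broken (reactants):
  O-H: 2 × 474 = 948
  O-O: 1 × 142 = 142
  Σ(broken) = 1090 kJ
Bonds formed (products):
  H-H: 1 × 450 = 450
  O=O: 1 × 492 = 492
  Σ(formed) = 942 kJ
ΔH = Σ(broken) − Σ(formed) = 1090 − 942 = +148 kJ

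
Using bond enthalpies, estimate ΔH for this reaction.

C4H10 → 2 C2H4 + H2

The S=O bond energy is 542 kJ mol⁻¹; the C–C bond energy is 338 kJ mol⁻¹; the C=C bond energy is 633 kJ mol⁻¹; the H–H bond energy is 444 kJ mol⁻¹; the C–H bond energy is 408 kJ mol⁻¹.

ΔH ≈ +120 kJ

Bonds broken (reactants):
  C–C: 3 × 338 = 1014
  C–H: 10 × 408 = 4080
  Σ(broken) = 5094 kJ
Bonds formed (products):
  C–H: 8 × 408 = 3264
  C=C: 2 × 633 = 1266
  H–H: 1 × 444 = 444
  Σ(formed) = 4974 kJ
ΔH = Σ(broken) − Σ(formed) = 5094 − 4974 = +120 kJ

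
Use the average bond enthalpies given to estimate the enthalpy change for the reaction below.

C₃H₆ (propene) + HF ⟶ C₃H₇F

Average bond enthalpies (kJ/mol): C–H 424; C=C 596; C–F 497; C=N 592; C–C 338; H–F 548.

ΔH ≈ −115 kJ

Bonds broken (reactants):
  C–C: 1 × 338 = 338
  C–H: 6 × 424 = 2544
  C=C: 1 × 596 = 596
  H–F: 1 × 548 = 548
  Σ(broken) = 4026 kJ
Bonds formed (products):
  C–C: 2 × 338 = 676
  C–F: 1 × 497 = 497
  C–H: 7 × 424 = 2968
  Σ(formed) = 4141 kJ
ΔH = Σ(broken) − Σ(formed) = 4026 − 4141 = −115 kJ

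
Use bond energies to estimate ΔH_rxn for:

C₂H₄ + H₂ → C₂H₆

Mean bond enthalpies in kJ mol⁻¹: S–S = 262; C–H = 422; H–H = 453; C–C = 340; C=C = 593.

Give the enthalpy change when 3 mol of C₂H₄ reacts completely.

Bonds broken (reactants):
  C–H: 4 × 422 = 1688
  C=C: 1 × 593 = 593
  H–H: 1 × 453 = 453
  Σ(broken) = 2734 kJ
Bonds formed (products):
  C–C: 1 × 340 = 340
  C–H: 6 × 422 = 2532
  Σ(formed) = 2872 kJ
ΔH = Σ(broken) − Σ(formed) = 2734 − 2872 = −138 kJ
For 3× the reaction as written: 3 × (−138) = −414 kJ

ΔH = −414 kJ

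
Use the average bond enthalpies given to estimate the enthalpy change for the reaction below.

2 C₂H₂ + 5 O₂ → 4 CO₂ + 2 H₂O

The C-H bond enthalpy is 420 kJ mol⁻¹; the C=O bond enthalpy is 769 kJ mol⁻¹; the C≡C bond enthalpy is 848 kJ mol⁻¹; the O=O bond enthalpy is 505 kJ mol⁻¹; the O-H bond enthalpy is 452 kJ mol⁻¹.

Bonds broken (reactants):
  C≡C: 2 × 848 = 1696
  C-H: 4 × 420 = 1680
  O=O: 5 × 505 = 2525
  Σ(broken) = 5901 kJ
Bonds formed (products):
  C=O: 8 × 769 = 6152
  O-H: 4 × 452 = 1808
  Σ(formed) = 7960 kJ
ΔH = Σ(broken) − Σ(formed) = 5901 − 7960 = −2059 kJ

ΔH ≈ −2059 kJ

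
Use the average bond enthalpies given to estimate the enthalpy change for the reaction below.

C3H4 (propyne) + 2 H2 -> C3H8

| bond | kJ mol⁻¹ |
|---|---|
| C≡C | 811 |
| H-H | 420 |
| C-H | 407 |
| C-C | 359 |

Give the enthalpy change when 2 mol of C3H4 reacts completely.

Bonds broken (reactants):
  C≡C: 1 × 811 = 811
  C-C: 1 × 359 = 359
  C-H: 4 × 407 = 1628
  H-H: 2 × 420 = 840
  Σ(broken) = 3638 kJ
Bonds formed (products):
  C-C: 2 × 359 = 718
  C-H: 8 × 407 = 3256
  Σ(formed) = 3974 kJ
ΔH = Σ(broken) − Σ(formed) = 3638 − 3974 = −336 kJ
For 2× the reaction as written: 2 × (−336) = −672 kJ

ΔH = −672 kJ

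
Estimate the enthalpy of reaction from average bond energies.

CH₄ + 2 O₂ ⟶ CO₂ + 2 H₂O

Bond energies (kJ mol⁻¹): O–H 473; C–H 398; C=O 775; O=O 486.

ΔH ≈ −878 kJ

Bonds broken (reactants):
  C–H: 4 × 398 = 1592
  O=O: 2 × 486 = 972
  Σ(broken) = 2564 kJ
Bonds formed (products):
  C=O: 2 × 775 = 1550
  O–H: 4 × 473 = 1892
  Σ(formed) = 3442 kJ
ΔH = Σ(broken) − Σ(formed) = 2564 − 3442 = −878 kJ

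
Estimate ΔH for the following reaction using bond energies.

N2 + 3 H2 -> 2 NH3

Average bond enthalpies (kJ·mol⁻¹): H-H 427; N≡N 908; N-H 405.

ΔH ≈ −241 kJ

Bonds broken (reactants):
  H-H: 3 × 427 = 1281
  N≡N: 1 × 908 = 908
  Σ(broken) = 2189 kJ
Bonds formed (products):
  N-H: 6 × 405 = 2430
  Σ(formed) = 2430 kJ
ΔH = Σ(broken) − Σ(formed) = 2189 − 2430 = −241 kJ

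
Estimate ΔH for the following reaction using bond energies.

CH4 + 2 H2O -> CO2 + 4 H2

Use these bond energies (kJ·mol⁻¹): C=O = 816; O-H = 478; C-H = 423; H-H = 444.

ΔH ≈ +196 kJ

Bonds broken (reactants):
  C-H: 4 × 423 = 1692
  O-H: 4 × 478 = 1912
  Σ(broken) = 3604 kJ
Bonds formed (products):
  C=O: 2 × 816 = 1632
  H-H: 4 × 444 = 1776
  Σ(formed) = 3408 kJ
ΔH = Σ(broken) − Σ(formed) = 3604 − 3408 = +196 kJ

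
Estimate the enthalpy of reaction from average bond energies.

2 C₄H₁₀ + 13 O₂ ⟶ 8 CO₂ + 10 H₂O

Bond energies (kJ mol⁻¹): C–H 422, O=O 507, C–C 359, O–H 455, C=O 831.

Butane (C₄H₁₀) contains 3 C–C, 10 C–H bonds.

ΔH ≈ −5211 kJ

Bonds broken (reactants):
  C–C: 6 × 359 = 2154
  C–H: 20 × 422 = 8440
  O=O: 13 × 507 = 6591
  Σ(broken) = 17185 kJ
Bonds formed (products):
  C=O: 16 × 831 = 13296
  O–H: 20 × 455 = 9100
  Σ(formed) = 22396 kJ
ΔH = Σ(broken) − Σ(formed) = 17185 − 22396 = −5211 kJ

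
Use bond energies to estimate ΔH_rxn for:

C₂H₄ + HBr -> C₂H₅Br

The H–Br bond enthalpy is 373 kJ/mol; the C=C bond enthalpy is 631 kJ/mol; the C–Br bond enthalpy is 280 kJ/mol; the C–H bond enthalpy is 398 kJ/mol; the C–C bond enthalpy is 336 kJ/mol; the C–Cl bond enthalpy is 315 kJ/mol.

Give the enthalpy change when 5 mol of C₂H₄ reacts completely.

ΔH = −50 kJ

Bonds broken (reactants):
  C–H: 4 × 398 = 1592
  C=C: 1 × 631 = 631
  H–Br: 1 × 373 = 373
  Σ(broken) = 2596 kJ
Bonds formed (products):
  C–Br: 1 × 280 = 280
  C–C: 1 × 336 = 336
  C–H: 5 × 398 = 1990
  Σ(formed) = 2606 kJ
ΔH = Σ(broken) − Σ(formed) = 2596 − 2606 = −10 kJ
For 5× the reaction as written: 5 × (−10) = −50 kJ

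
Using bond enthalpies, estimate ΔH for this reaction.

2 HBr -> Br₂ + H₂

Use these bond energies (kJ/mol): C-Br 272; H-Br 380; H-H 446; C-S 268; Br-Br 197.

ΔH ≈ +117 kJ

Bonds broken (reactants):
  H-Br: 2 × 380 = 760
  Σ(broken) = 760 kJ
Bonds formed (products):
  Br-Br: 1 × 197 = 197
  H-H: 1 × 446 = 446
  Σ(formed) = 643 kJ
ΔH = Σ(broken) − Σ(formed) = 760 − 643 = +117 kJ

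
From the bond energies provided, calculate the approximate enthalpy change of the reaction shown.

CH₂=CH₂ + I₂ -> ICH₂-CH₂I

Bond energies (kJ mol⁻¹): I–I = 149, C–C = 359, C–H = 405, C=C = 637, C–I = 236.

ΔH ≈ −45 kJ

Bonds broken (reactants):
  C–H: 4 × 405 = 1620
  C=C: 1 × 637 = 637
  I–I: 1 × 149 = 149
  Σ(broken) = 2406 kJ
Bonds formed (products):
  C–C: 1 × 359 = 359
  C–H: 4 × 405 = 1620
  C–I: 2 × 236 = 472
  Σ(formed) = 2451 kJ
ΔH = Σ(broken) − Σ(formed) = 2406 − 2451 = −45 kJ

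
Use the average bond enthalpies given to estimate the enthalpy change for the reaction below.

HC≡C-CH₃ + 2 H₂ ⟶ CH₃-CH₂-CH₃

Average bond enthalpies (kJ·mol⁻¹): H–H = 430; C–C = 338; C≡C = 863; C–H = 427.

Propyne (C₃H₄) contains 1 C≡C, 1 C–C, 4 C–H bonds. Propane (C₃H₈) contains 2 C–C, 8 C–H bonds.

Bonds broken (reactants):
  C≡C: 1 × 863 = 863
  C–C: 1 × 338 = 338
  C–H: 4 × 427 = 1708
  H–H: 2 × 430 = 860
  Σ(broken) = 3769 kJ
Bonds formed (products):
  C–C: 2 × 338 = 676
  C–H: 8 × 427 = 3416
  Σ(formed) = 4092 kJ
ΔH = Σ(broken) − Σ(formed) = 3769 − 4092 = −323 kJ

ΔH ≈ −323 kJ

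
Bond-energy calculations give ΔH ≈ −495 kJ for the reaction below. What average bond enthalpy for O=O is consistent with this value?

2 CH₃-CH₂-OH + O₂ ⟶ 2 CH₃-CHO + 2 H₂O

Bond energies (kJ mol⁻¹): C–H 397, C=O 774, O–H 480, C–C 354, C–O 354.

Let D be the O=O bond energy.
Σ(broken) = 2×354 + 10×397 + 2×354 + 2×480 + 1×D = 6346 + D
Σ(formed) = 2×354 + 8×397 + 2×774 + 4×480 = 7352
ΔH = Σ(broken) − Σ(formed) = (6346 + D) − (7352) = −1006 + D
Setting this equal to −495 kJ gives D = 511 kJ/mol.

D(O=O) ≈ 511 kJ/mol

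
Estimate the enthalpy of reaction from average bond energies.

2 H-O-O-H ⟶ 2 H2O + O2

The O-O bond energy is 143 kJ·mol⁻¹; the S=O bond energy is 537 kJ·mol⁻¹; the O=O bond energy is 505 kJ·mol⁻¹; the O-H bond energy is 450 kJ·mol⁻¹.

ΔH ≈ −219 kJ

Bonds broken (reactants):
  O-H: 4 × 450 = 1800
  O-O: 2 × 143 = 286
  Σ(broken) = 2086 kJ
Bonds formed (products):
  O-H: 4 × 450 = 1800
  O=O: 1 × 505 = 505
  Σ(formed) = 2305 kJ
ΔH = Σ(broken) − Σ(formed) = 2086 − 2305 = −219 kJ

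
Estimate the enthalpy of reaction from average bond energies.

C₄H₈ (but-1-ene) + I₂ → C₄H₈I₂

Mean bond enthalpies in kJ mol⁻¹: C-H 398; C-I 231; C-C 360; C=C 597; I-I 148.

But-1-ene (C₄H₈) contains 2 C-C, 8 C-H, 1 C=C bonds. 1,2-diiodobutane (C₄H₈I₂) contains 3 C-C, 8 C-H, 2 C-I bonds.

Bonds broken (reactants):
  C-C: 2 × 360 = 720
  C-H: 8 × 398 = 3184
  C=C: 1 × 597 = 597
  I-I: 1 × 148 = 148
  Σ(broken) = 4649 kJ
Bonds formed (products):
  C-C: 3 × 360 = 1080
  C-H: 8 × 398 = 3184
  C-I: 2 × 231 = 462
  Σ(formed) = 4726 kJ
ΔH = Σ(broken) − Σ(formed) = 4649 − 4726 = −77 kJ

ΔH ≈ −77 kJ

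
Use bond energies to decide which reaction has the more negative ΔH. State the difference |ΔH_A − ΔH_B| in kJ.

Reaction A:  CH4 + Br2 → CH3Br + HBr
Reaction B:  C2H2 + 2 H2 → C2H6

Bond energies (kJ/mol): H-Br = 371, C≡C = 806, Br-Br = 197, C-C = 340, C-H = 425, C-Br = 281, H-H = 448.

Reaction B, by 308 kJ

Reaction A:
  Bonds broken (reactants):
    Br-Br: 1 × 197 = 197
    C-H: 4 × 425 = 1700
    Σ(broken) = 1897 kJ
  Bonds formed (products):
    C-Br: 1 × 281 = 281
    C-H: 3 × 425 = 1275
    H-Br: 1 × 371 = 371
    Σ(formed) = 1927 kJ
  ΔH_A = 1897 − 1927 = −30 kJ
Reaction B:
  Bonds broken (reactants):
    C≡C: 1 × 806 = 806
    C-H: 2 × 425 = 850
    H-H: 2 × 448 = 896
    Σ(broken) = 2552 kJ
  Bonds formed (products):
    C-C: 1 × 340 = 340
    C-H: 6 × 425 = 2550
    Σ(formed) = 2890 kJ
  ΔH_B = 2552 − 2890 = −338 kJ
ΔH_A − ΔH_B = +308 kJ, so reaction B has the more negative ΔH; |ΔH_A − ΔH_B| = 308 kJ.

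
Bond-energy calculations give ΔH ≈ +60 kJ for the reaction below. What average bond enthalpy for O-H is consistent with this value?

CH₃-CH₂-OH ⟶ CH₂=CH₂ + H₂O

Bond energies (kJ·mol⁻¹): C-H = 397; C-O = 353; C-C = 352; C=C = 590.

D(O-H) ≈ 452 kJ/mol

Let D be the O-H bond energy.
Σ(broken) = 1×352 + 5×397 + 1×353 + 1×D = 2690 + D
Σ(formed) = 4×397 + 1×590 + 2×D = 2178 + 2D
ΔH = Σ(broken) − Σ(formed) = (2690 + D) − (2178 + 2D) = +512 − D
Setting this equal to +60 kJ gives D = 452 kJ/mol.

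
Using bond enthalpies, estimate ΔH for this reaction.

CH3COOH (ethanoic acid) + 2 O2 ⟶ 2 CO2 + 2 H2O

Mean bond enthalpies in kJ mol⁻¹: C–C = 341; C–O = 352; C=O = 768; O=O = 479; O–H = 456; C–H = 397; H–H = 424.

ΔH ≈ −830 kJ

Bonds broken (reactants):
  C–C: 1 × 341 = 341
  C–H: 3 × 397 = 1191
  C–O: 1 × 352 = 352
  C=O: 1 × 768 = 768
  O–H: 1 × 456 = 456
  O=O: 2 × 479 = 958
  Σ(broken) = 4066 kJ
Bonds formed (products):
  C=O: 4 × 768 = 3072
  O–H: 4 × 456 = 1824
  Σ(formed) = 4896 kJ
ΔH = Σ(broken) − Σ(formed) = 4066 − 4896 = −830 kJ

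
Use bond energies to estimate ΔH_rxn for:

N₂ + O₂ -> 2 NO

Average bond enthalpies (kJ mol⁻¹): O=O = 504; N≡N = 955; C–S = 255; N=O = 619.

ΔH ≈ +221 kJ

Bonds broken (reactants):
  N≡N: 1 × 955 = 955
  O=O: 1 × 504 = 504
  Σ(broken) = 1459 kJ
Bonds formed (products):
  N=O: 2 × 619 = 1238
  Σ(formed) = 1238 kJ
ΔH = Σ(broken) − Σ(formed) = 1459 − 1238 = +221 kJ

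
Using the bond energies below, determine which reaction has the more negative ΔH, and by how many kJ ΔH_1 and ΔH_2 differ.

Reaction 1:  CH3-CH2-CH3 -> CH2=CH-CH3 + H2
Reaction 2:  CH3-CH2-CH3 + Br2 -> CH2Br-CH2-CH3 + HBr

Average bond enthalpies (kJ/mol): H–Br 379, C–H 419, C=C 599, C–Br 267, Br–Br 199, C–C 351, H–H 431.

Reaction 2, by 187 kJ

Reaction 1:
  Bonds broken (reactants):
    C–C: 2 × 351 = 702
    C–H: 8 × 419 = 3352
    Σ(broken) = 4054 kJ
  Bonds formed (products):
    C–C: 1 × 351 = 351
    C–H: 6 × 419 = 2514
    C=C: 1 × 599 = 599
    H–H: 1 × 431 = 431
    Σ(formed) = 3895 kJ
  ΔH_1 = 4054 − 3895 = +159 kJ
Reaction 2:
  Bonds broken (reactants):
    Br–Br: 1 × 199 = 199
    C–C: 2 × 351 = 702
    C–H: 8 × 419 = 3352
    Σ(broken) = 4253 kJ
  Bonds formed (products):
    C–Br: 1 × 267 = 267
    C–C: 2 × 351 = 702
    C–H: 7 × 419 = 2933
    H–Br: 1 × 379 = 379
    Σ(formed) = 4281 kJ
  ΔH_2 = 4253 − 4281 = −28 kJ
ΔH_1 − ΔH_2 = +187 kJ, so reaction 2 has the more negative ΔH; |ΔH_1 − ΔH_2| = 187 kJ.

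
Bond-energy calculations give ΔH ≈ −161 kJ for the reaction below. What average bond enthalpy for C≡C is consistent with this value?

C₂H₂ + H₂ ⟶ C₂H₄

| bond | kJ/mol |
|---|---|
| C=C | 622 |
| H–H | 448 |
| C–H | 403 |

Let D be the C≡C bond energy.
Σ(broken) = 1×D + 2×403 + 1×448 = 1254 + D
Σ(formed) = 4×403 + 1×622 = 2234
ΔH = Σ(broken) − Σ(formed) = (1254 + D) − (2234) = −980 + D
Setting this equal to −161 kJ gives D = 819 kJ/mol.

D(C≡C) ≈ 819 kJ/mol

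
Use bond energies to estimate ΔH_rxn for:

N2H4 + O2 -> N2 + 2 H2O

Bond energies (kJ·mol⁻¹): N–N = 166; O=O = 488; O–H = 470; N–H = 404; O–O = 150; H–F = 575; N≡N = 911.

ΔH ≈ −521 kJ

Bonds broken (reactants):
  N–H: 4 × 404 = 1616
  N–N: 1 × 166 = 166
  O=O: 1 × 488 = 488
  Σ(broken) = 2270 kJ
Bonds formed (products):
  N≡N: 1 × 911 = 911
  O–H: 4 × 470 = 1880
  Σ(formed) = 2791 kJ
ΔH = Σ(broken) − Σ(formed) = 2270 − 2791 = −521 kJ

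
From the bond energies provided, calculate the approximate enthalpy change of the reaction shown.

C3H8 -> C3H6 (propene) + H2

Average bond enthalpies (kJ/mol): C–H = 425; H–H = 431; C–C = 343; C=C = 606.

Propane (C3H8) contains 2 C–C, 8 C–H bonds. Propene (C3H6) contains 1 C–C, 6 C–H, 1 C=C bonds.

Bonds broken (reactants):
  C–C: 2 × 343 = 686
  C–H: 8 × 425 = 3400
  Σ(broken) = 4086 kJ
Bonds formed (products):
  C–C: 1 × 343 = 343
  C–H: 6 × 425 = 2550
  C=C: 1 × 606 = 606
  H–H: 1 × 431 = 431
  Σ(formed) = 3930 kJ
ΔH = Σ(broken) − Σ(formed) = 4086 − 3930 = +156 kJ

ΔH ≈ +156 kJ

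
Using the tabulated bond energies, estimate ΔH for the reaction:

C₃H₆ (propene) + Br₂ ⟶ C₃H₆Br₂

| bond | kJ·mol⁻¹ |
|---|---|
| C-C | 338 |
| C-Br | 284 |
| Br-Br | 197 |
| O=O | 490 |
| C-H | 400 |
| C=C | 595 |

ΔH ≈ −114 kJ

Bonds broken (reactants):
  Br-Br: 1 × 197 = 197
  C-C: 1 × 338 = 338
  C-H: 6 × 400 = 2400
  C=C: 1 × 595 = 595
  Σ(broken) = 3530 kJ
Bonds formed (products):
  C-Br: 2 × 284 = 568
  C-C: 2 × 338 = 676
  C-H: 6 × 400 = 2400
  Σ(formed) = 3644 kJ
ΔH = Σ(broken) − Σ(formed) = 3530 − 3644 = −114 kJ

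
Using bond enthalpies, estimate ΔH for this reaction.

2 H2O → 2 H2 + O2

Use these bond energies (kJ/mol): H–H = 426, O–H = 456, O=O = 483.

ΔH ≈ +489 kJ

Bonds broken (reactants):
  O–H: 4 × 456 = 1824
  Σ(broken) = 1824 kJ
Bonds formed (products):
  H–H: 2 × 426 = 852
  O=O: 1 × 483 = 483
  Σ(formed) = 1335 kJ
ΔH = Σ(broken) − Σ(formed) = 1824 − 1335 = +489 kJ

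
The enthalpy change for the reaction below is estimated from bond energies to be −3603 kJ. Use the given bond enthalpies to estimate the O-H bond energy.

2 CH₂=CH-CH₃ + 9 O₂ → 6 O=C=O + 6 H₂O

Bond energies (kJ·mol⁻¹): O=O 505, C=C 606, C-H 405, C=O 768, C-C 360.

Let D be the O-H bond energy.
Σ(broken) = 2×360 + 12×405 + 2×606 + 9×505 = 11337
Σ(formed) = 12×768 + 12×D = 9216 + 12D
ΔH = Σ(broken) − Σ(formed) = (11337) − (9216 + 12D) = +2121 − 12D
Setting this equal to −3603 kJ gives 12D = 5724, so D = 477 kJ/mol.

D(O-H) ≈ 477 kJ/mol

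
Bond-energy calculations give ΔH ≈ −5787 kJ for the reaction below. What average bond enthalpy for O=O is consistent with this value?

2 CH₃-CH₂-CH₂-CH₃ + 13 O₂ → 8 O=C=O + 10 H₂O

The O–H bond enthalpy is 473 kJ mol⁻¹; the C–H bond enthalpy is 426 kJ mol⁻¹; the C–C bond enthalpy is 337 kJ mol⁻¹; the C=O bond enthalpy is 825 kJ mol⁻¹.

Let D be the O=O bond energy.
Σ(broken) = 6×337 + 20×426 + 13×D = 10542 + 13D
Σ(formed) = 16×825 + 20×473 = 22660
ΔH = Σ(broken) − Σ(formed) = (10542 + 13D) − (22660) = −12118 + 13D
Setting this equal to −5787 kJ gives 13D = 6331, so D = 487 kJ/mol.

D(O=O) ≈ 487 kJ/mol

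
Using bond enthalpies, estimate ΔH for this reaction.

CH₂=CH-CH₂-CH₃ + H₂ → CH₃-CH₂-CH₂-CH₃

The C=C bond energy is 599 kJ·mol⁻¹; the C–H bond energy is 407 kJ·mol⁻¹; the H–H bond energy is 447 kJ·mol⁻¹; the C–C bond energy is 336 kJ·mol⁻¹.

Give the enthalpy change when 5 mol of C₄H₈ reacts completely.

ΔH = −520 kJ

Bonds broken (reactants):
  C–C: 2 × 336 = 672
  C–H: 8 × 407 = 3256
  C=C: 1 × 599 = 599
  H–H: 1 × 447 = 447
  Σ(broken) = 4974 kJ
Bonds formed (products):
  C–C: 3 × 336 = 1008
  C–H: 10 × 407 = 4070
  Σ(formed) = 5078 kJ
ΔH = Σ(broken) − Σ(formed) = 4974 − 5078 = −104 kJ
For 5× the reaction as written: 5 × (−104) = −520 kJ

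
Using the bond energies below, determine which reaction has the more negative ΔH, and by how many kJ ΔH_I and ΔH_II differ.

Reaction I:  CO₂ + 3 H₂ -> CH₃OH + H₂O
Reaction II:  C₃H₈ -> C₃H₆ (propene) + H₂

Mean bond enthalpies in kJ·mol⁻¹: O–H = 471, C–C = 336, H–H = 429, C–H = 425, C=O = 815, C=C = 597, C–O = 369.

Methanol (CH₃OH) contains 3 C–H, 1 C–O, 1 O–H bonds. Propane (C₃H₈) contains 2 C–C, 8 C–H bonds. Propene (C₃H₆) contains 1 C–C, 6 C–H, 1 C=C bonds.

Reaction I:
  Bonds broken (reactants):
    C=O: 2 × 815 = 1630
    H–H: 3 × 429 = 1287
    Σ(broken) = 2917 kJ
  Bonds formed (products):
    C–H: 3 × 425 = 1275
    C–O: 1 × 369 = 369
    O–H: 3 × 471 = 1413
    Σ(formed) = 3057 kJ
  ΔH_I = 2917 − 3057 = −140 kJ
Reaction II:
  Bonds broken (reactants):
    C–C: 2 × 336 = 672
    C–H: 8 × 425 = 3400
    Σ(broken) = 4072 kJ
  Bonds formed (products):
    C–C: 1 × 336 = 336
    C–H: 6 × 425 = 2550
    C=C: 1 × 597 = 597
    H–H: 1 × 429 = 429
    Σ(formed) = 3912 kJ
  ΔH_II = 4072 − 3912 = +160 kJ
ΔH_I − ΔH_II = −300 kJ, so reaction I has the more negative ΔH; |ΔH_I − ΔH_II| = 300 kJ.

Reaction I, by 300 kJ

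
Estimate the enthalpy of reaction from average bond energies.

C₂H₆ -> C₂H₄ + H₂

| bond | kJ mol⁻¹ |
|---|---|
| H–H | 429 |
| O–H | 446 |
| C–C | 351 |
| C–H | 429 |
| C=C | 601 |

ΔH ≈ +179 kJ

Bonds broken (reactants):
  C–C: 1 × 351 = 351
  C–H: 6 × 429 = 2574
  Σ(broken) = 2925 kJ
Bonds formed (products):
  C–H: 4 × 429 = 1716
  C=C: 1 × 601 = 601
  H–H: 1 × 429 = 429
  Σ(formed) = 2746 kJ
ΔH = Σ(broken) − Σ(formed) = 2925 − 2746 = +179 kJ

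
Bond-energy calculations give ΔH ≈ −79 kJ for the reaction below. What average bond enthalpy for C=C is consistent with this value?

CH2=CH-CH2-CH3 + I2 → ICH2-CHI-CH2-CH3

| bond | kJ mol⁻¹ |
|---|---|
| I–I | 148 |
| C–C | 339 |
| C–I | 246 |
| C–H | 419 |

D(C=C) ≈ 604 kJ/mol

Let D be the C=C bond energy.
Σ(broken) = 2×339 + 8×419 + 1×D + 1×148 = 4178 + D
Σ(formed) = 3×339 + 8×419 + 2×246 = 4861
ΔH = Σ(broken) − Σ(formed) = (4178 + D) − (4861) = −683 + D
Setting this equal to −79 kJ gives D = 604 kJ/mol.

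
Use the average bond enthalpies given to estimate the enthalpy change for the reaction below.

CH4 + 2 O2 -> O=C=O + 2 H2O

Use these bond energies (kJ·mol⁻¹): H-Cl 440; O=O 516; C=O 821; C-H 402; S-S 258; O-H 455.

ΔH ≈ −822 kJ

Bonds broken (reactants):
  C-H: 4 × 402 = 1608
  O=O: 2 × 516 = 1032
  Σ(broken) = 2640 kJ
Bonds formed (products):
  C=O: 2 × 821 = 1642
  O-H: 4 × 455 = 1820
  Σ(formed) = 3462 kJ
ΔH = Σ(broken) − Σ(formed) = 2640 − 3462 = −822 kJ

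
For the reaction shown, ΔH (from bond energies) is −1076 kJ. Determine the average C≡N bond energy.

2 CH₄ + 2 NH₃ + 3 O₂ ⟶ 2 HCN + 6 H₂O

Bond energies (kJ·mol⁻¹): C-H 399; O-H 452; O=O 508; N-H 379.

Let D be the C≡N bond energy.
Σ(broken) = 8×399 + 6×379 + 3×508 = 6990
Σ(formed) = 2×D + 2×399 + 12×452 = 6222 + 2D
ΔH = Σ(broken) − Σ(formed) = (6990) − (6222 + 2D) = +768 − 2D
Setting this equal to −1076 kJ gives 2D = 1844, so D = 922 kJ/mol.

D(C≡N) ≈ 922 kJ/mol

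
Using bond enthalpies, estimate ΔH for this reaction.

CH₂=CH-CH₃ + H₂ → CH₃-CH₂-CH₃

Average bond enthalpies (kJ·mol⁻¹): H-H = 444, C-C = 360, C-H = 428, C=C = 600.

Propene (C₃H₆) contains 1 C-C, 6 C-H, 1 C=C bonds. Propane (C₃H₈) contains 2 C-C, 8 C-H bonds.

ΔH ≈ −172 kJ

Bonds broken (reactants):
  C-C: 1 × 360 = 360
  C-H: 6 × 428 = 2568
  C=C: 1 × 600 = 600
  H-H: 1 × 444 = 444
  Σ(broken) = 3972 kJ
Bonds formed (products):
  C-C: 2 × 360 = 720
  C-H: 8 × 428 = 3424
  Σ(formed) = 4144 kJ
ΔH = Σ(broken) − Σ(formed) = 3972 − 4144 = −172 kJ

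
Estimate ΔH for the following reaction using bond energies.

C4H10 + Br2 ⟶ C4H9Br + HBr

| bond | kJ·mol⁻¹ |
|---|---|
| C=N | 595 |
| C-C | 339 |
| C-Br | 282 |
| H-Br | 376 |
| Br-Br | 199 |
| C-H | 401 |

ΔH ≈ −58 kJ

Bonds broken (reactants):
  Br-Br: 1 × 199 = 199
  C-C: 3 × 339 = 1017
  C-H: 10 × 401 = 4010
  Σ(broken) = 5226 kJ
Bonds formed (products):
  C-Br: 1 × 282 = 282
  C-C: 3 × 339 = 1017
  C-H: 9 × 401 = 3609
  H-Br: 1 × 376 = 376
  Σ(formed) = 5284 kJ
ΔH = Σ(broken) − Σ(formed) = 5226 − 5284 = −58 kJ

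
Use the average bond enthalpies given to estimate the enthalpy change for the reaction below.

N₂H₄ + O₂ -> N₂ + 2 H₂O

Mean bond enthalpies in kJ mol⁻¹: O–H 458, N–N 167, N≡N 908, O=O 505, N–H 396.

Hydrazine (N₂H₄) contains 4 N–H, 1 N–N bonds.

Bonds broken (reactants):
  N–H: 4 × 396 = 1584
  N–N: 1 × 167 = 167
  O=O: 1 × 505 = 505
  Σ(broken) = 2256 kJ
Bonds formed (products):
  N≡N: 1 × 908 = 908
  O–H: 4 × 458 = 1832
  Σ(formed) = 2740 kJ
ΔH = Σ(broken) − Σ(formed) = 2256 − 2740 = −484 kJ

ΔH ≈ −484 kJ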